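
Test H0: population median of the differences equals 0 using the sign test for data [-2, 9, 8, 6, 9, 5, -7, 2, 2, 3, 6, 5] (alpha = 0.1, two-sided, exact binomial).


Step 1: Discard zero differences. Original n = 12; n_eff = number of nonzero differences = 12.
Nonzero differences (with sign): -2, +9, +8, +6, +9, +5, -7, +2, +2, +3, +6, +5
Step 2: Count signs: positive = 10, negative = 2.
Step 3: Under H0: P(positive) = 0.5, so the number of positives S ~ Bin(12, 0.5).
Step 4: Two-sided exact p-value = sum of Bin(12,0.5) probabilities at or below the observed probability = 0.038574.
Step 5: alpha = 0.1. reject H0.

n_eff = 12, pos = 10, neg = 2, p = 0.038574, reject H0.


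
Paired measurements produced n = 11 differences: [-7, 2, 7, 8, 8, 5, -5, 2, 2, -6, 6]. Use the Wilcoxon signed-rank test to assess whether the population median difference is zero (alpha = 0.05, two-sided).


Step 1: Drop any zero differences (none here) and take |d_i|.
|d| = [7, 2, 7, 8, 8, 5, 5, 2, 2, 6, 6]
Step 2: Midrank |d_i| (ties get averaged ranks).
ranks: |7|->8.5, |2|->2, |7|->8.5, |8|->10.5, |8|->10.5, |5|->4.5, |5|->4.5, |2|->2, |2|->2, |6|->6.5, |6|->6.5
Step 3: Attach original signs; sum ranks with positive sign and with negative sign.
W+ = 2 + 8.5 + 10.5 + 10.5 + 4.5 + 2 + 2 + 6.5 = 46.5
W- = 8.5 + 4.5 + 6.5 = 19.5
(Check: W+ + W- = 66 should equal n(n+1)/2 = 66.)
Step 4: Test statistic W = min(W+, W-) = 19.5.
Step 5: Ties in |d|, so use the tie-corrected normal approximation.
        E[W] = n(n+1)/4 = 11*12/4 = 33.
        Tie groups: |d|=2 (t=3), |d|=5 (t=2), |d|=6 (t=2), |d|=7 (t=2), |d|=8 (t=2); sum(t^3 - t) = 48.
        Var[W] = n(n+1)(2n+1)/24 - sum(t^3-t)/48 = 3036/24 - 48/48 = 125.5.
        z = (W - E[W]) / sqrt(Var[W]) = (19.5 - 33) / 11.2027 = -1.2051.
        Two-sided p = 2*Phi(z) = 0.228177.
Step 6: alpha = 0.05. fail to reject H0.

W+ = 46.5, W- = 19.5, W = min = 19.5, p = 0.228177, fail to reject H0.


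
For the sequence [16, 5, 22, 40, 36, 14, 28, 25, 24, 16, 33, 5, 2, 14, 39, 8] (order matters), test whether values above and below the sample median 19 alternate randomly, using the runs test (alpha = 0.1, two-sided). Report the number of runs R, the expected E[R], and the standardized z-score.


Step 1: Compute median = 19; label A = above, B = below.
Labels in order: BBAAABAAABABBBAB  (n_A = 8, n_B = 8)
Step 2: Count runs R = 9.
Step 3: Under H0 (random ordering), E[R] = 2*n_A*n_B/(n_A+n_B) + 1 = 2*8*8/16 + 1 = 9.0000.
        Var[R] = 2*n_A*n_B*(2*n_A*n_B - n_A - n_B) / ((n_A+n_B)^2 * (n_A+n_B-1)) = 14336/3840 = 3.7333.
        SD[R] = 1.9322.
Step 4: R = E[R], so z = 0 with no continuity correction.
Step 5: Two-sided p-value via normal approximation = 2*(1 - Phi(|z|)) = 1.000000.
Step 6: alpha = 0.1. fail to reject H0.

R = 9, z = 0.0000, p = 1.000000, fail to reject H0.


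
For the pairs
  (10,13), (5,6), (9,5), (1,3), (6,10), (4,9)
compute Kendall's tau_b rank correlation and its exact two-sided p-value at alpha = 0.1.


Step 1: Enumerate the 15 unordered pairs (i,j) with i<j and classify each by sign(x_j-x_i) * sign(y_j-y_i).
  (1,2):dx=-5,dy=-7->C; (1,3):dx=-1,dy=-8->C; (1,4):dx=-9,dy=-10->C; (1,5):dx=-4,dy=-3->C
  (1,6):dx=-6,dy=-4->C; (2,3):dx=+4,dy=-1->D; (2,4):dx=-4,dy=-3->C; (2,5):dx=+1,dy=+4->C
  (2,6):dx=-1,dy=+3->D; (3,4):dx=-8,dy=-2->C; (3,5):dx=-3,dy=+5->D; (3,6):dx=-5,dy=+4->D
  (4,5):dx=+5,dy=+7->C; (4,6):dx=+3,dy=+6->C; (5,6):dx=-2,dy=-1->C
Step 2: C = 11, D = 4, total pairs = 15.
Step 3: tau = (C - D)/(n(n-1)/2) = (11 - 4)/15 = 0.466667.
Step 4: Exact two-sided p-value (enumerate n! = 720 permutations of y under H0): p = 0.272222.
Step 5: alpha = 0.1. fail to reject H0.

tau_b = 0.4667 (C=11, D=4), p = 0.272222, fail to reject H0.


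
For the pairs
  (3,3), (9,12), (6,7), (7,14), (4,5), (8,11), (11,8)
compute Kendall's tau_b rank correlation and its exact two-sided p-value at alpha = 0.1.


Step 1: Enumerate the 21 unordered pairs (i,j) with i<j and classify each by sign(x_j-x_i) * sign(y_j-y_i).
  (1,2):dx=+6,dy=+9->C; (1,3):dx=+3,dy=+4->C; (1,4):dx=+4,dy=+11->C; (1,5):dx=+1,dy=+2->C
  (1,6):dx=+5,dy=+8->C; (1,7):dx=+8,dy=+5->C; (2,3):dx=-3,dy=-5->C; (2,4):dx=-2,dy=+2->D
  (2,5):dx=-5,dy=-7->C; (2,6):dx=-1,dy=-1->C; (2,7):dx=+2,dy=-4->D; (3,4):dx=+1,dy=+7->C
  (3,5):dx=-2,dy=-2->C; (3,6):dx=+2,dy=+4->C; (3,7):dx=+5,dy=+1->C; (4,5):dx=-3,dy=-9->C
  (4,6):dx=+1,dy=-3->D; (4,7):dx=+4,dy=-6->D; (5,6):dx=+4,dy=+6->C; (5,7):dx=+7,dy=+3->C
  (6,7):dx=+3,dy=-3->D
Step 2: C = 16, D = 5, total pairs = 21.
Step 3: tau = (C - D)/(n(n-1)/2) = (16 - 5)/21 = 0.523810.
Step 4: Exact two-sided p-value (enumerate n! = 5040 permutations of y under H0): p = 0.136111.
Step 5: alpha = 0.1. fail to reject H0.

tau_b = 0.5238 (C=16, D=5), p = 0.136111, fail to reject H0.


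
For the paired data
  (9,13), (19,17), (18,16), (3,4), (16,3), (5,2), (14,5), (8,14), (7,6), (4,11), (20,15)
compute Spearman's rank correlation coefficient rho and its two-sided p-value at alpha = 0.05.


Step 1: Rank x and y separately (midranks; no ties here).
rank(x): 9->6, 19->10, 18->9, 3->1, 16->8, 5->3, 14->7, 8->5, 7->4, 4->2, 20->11
rank(y): 13->7, 17->11, 16->10, 4->3, 3->2, 2->1, 5->4, 14->8, 6->5, 11->6, 15->9
Step 2: d_i = R_x(i) - R_y(i); compute d_i^2.
  (6-7)^2=1, (10-11)^2=1, (9-10)^2=1, (1-3)^2=4, (8-2)^2=36, (3-1)^2=4, (7-4)^2=9, (5-8)^2=9, (4-5)^2=1, (2-6)^2=16, (11-9)^2=4
sum(d^2) = 86.
Step 3: rho = 1 - 6*86 / (11*(11^2 - 1)) = 1 - 516/1320 = 0.609091.
Step 4: Under H0, t = rho * sqrt((n-2)/(1-rho^2)) = 2.3040 ~ t(9).
Step 5: Two-sided p-value from the t-distribution with 9 df = 0.046696.
Step 6: alpha = 0.05. reject H0.

rho = 0.6091, p = 0.046696, reject H0 at alpha = 0.05.


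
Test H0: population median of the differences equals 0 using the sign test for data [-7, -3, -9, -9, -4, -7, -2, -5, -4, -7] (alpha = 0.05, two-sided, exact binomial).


Step 1: Discard zero differences. Original n = 10; n_eff = number of nonzero differences = 10.
Nonzero differences (with sign): -7, -3, -9, -9, -4, -7, -2, -5, -4, -7
Step 2: Count signs: positive = 0, negative = 10.
Step 3: Under H0: P(positive) = 0.5, so the number of positives S ~ Bin(10, 0.5).
Step 4: Two-sided exact p-value = sum of Bin(10,0.5) probabilities at or below the observed probability = 0.001953.
Step 5: alpha = 0.05. reject H0.

n_eff = 10, pos = 0, neg = 10, p = 0.001953, reject H0.


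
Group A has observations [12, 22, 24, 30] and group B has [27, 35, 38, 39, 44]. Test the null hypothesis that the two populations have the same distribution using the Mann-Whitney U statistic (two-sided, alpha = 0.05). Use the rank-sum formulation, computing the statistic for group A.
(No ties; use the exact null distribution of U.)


Step 1: Combine and sort all 9 observations; assign midranks.
sorted (value, group): (12,X), (22,X), (24,X), (27,Y), (30,X), (35,Y), (38,Y), (39,Y), (44,Y)
ranks: 12->1, 22->2, 24->3, 27->4, 30->5, 35->6, 38->7, 39->8, 44->9
Step 2: Rank sum for X: R1 = 1 + 2 + 3 + 5 = 11.
Step 3: U_X = R1 - n1(n1+1)/2 = 11 - 4*5/2 = 11 - 10 = 1.
       U_Y = n1*n2 - U_X = 20 - 1 = 19.
Step 4: No ties, so the exact null distribution of U (based on enumerating the C(9,4) = 126 equally likely rank assignments) gives the two-sided p-value.
Step 5: p-value = 0.031746; compare to alpha = 0.05. reject H0.

U_X = 1, p = 0.031746, reject H0 at alpha = 0.05.


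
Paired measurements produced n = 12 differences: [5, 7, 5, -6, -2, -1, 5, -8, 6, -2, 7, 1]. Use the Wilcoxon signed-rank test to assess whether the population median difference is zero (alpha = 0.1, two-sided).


Step 1: Drop any zero differences (none here) and take |d_i|.
|d| = [5, 7, 5, 6, 2, 1, 5, 8, 6, 2, 7, 1]
Step 2: Midrank |d_i| (ties get averaged ranks).
ranks: |5|->6, |7|->10.5, |5|->6, |6|->8.5, |2|->3.5, |1|->1.5, |5|->6, |8|->12, |6|->8.5, |2|->3.5, |7|->10.5, |1|->1.5
Step 3: Attach original signs; sum ranks with positive sign and with negative sign.
W+ = 6 + 10.5 + 6 + 6 + 8.5 + 10.5 + 1.5 = 49
W- = 8.5 + 3.5 + 1.5 + 12 + 3.5 = 29
(Check: W+ + W- = 78 should equal n(n+1)/2 = 78.)
Step 4: Test statistic W = min(W+, W-) = 29.
Step 5: Ties in |d|, so use the tie-corrected normal approximation.
        E[W] = n(n+1)/4 = 12*13/4 = 39.
        Tie groups: |d|=1 (t=2), |d|=2 (t=2), |d|=5 (t=3), |d|=6 (t=2), |d|=7 (t=2); sum(t^3 - t) = 48.
        Var[W] = n(n+1)(2n+1)/24 - sum(t^3-t)/48 = 3900/24 - 48/48 = 161.5.
        z = (W - E[W]) / sqrt(Var[W]) = (29 - 39) / 12.7083 = -0.7869.
        Two-sided p = 2*Phi(z) = 0.431347.
Step 6: alpha = 0.1. fail to reject H0.

W+ = 49, W- = 29, W = min = 29, p = 0.431347, fail to reject H0.


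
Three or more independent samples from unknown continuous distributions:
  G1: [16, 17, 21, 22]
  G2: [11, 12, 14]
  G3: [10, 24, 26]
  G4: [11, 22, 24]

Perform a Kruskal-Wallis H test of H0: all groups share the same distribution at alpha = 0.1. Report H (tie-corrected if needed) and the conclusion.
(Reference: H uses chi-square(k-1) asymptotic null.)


Step 1: Combine all N = 13 observations and assign midranks.
sorted (value, group, rank): (10,G3,1), (11,G2,2.5), (11,G4,2.5), (12,G2,4), (14,G2,5), (16,G1,6), (17,G1,7), (21,G1,8), (22,G1,9.5), (22,G4,9.5), (24,G3,11.5), (24,G4,11.5), (26,G3,13)
Step 2: Sum ranks within each group.
R_1 = 30.5 (n_1 = 4)
R_2 = 11.5 (n_2 = 3)
R_3 = 25.5 (n_3 = 3)
R_4 = 23.5 (n_4 = 3)
Step 3: H = 12/(N(N+1)) * sum(R_i^2/n_i) - 3(N+1)
     = 12/(13*14) * (30.5^2/4 + 11.5^2/3 + 25.5^2/3 + 23.5^2/3) - 3*14
     = 0.065934 * 677.479 - 42
     = 2.668956.
Step 4: Ties present; correction factor C = 1 - 18/(13^3 - 13) = 0.991758. Corrected H = 2.668956 / 0.991758 = 2.691136.
Step 5: Under H0, H ~ chi^2(3); p-value = 0.441736.
Step 6: alpha = 0.1. fail to reject H0.

H = 2.6911, df = 3, p = 0.441736, fail to reject H0.


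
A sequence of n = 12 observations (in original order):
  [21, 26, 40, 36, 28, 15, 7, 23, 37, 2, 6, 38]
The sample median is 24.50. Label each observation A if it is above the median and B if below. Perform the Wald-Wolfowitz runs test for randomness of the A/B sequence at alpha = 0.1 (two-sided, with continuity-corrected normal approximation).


Step 1: Compute median = 24.50; label A = above, B = below.
Labels in order: BAAAABBBABBA  (n_A = 6, n_B = 6)
Step 2: Count runs R = 6.
Step 3: Under H0 (random ordering), E[R] = 2*n_A*n_B/(n_A+n_B) + 1 = 2*6*6/12 + 1 = 7.0000.
        Var[R] = 2*n_A*n_B*(2*n_A*n_B - n_A - n_B) / ((n_A+n_B)^2 * (n_A+n_B-1)) = 4320/1584 = 2.7273.
        SD[R] = 1.6514.
Step 4: Continuity-corrected z = (R + 0.5 - E[R]) / SD[R] = (6 + 0.5 - 7.0000) / 1.6514 = -0.3028.
Step 5: Two-sided p-value via normal approximation = 2*(1 - Phi(|z|)) = 0.762069.
Step 6: alpha = 0.1. fail to reject H0.

R = 6, z = -0.3028, p = 0.762069, fail to reject H0.


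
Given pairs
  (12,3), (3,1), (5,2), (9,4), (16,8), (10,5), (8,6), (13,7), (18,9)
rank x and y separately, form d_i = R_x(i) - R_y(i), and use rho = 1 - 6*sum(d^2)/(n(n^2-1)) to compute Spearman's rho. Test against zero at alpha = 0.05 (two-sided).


Step 1: Rank x and y separately (midranks; no ties here).
rank(x): 12->6, 3->1, 5->2, 9->4, 16->8, 10->5, 8->3, 13->7, 18->9
rank(y): 3->3, 1->1, 2->2, 4->4, 8->8, 5->5, 6->6, 7->7, 9->9
Step 2: d_i = R_x(i) - R_y(i); compute d_i^2.
  (6-3)^2=9, (1-1)^2=0, (2-2)^2=0, (4-4)^2=0, (8-8)^2=0, (5-5)^2=0, (3-6)^2=9, (7-7)^2=0, (9-9)^2=0
sum(d^2) = 18.
Step 3: rho = 1 - 6*18 / (9*(9^2 - 1)) = 1 - 108/720 = 0.850000.
Step 4: Under H0, t = rho * sqrt((n-2)/(1-rho^2)) = 4.2691 ~ t(7).
Step 5: Two-sided p-value from the t-distribution with 7 df = 0.003705.
Step 6: alpha = 0.05. reject H0.

rho = 0.8500, p = 0.003705, reject H0 at alpha = 0.05.


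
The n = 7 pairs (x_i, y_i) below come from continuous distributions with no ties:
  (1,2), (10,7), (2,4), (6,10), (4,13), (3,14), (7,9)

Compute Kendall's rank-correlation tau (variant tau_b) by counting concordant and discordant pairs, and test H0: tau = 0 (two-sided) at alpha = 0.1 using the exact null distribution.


Step 1: Enumerate the 21 unordered pairs (i,j) with i<j and classify each by sign(x_j-x_i) * sign(y_j-y_i).
  (1,2):dx=+9,dy=+5->C; (1,3):dx=+1,dy=+2->C; (1,4):dx=+5,dy=+8->C; (1,5):dx=+3,dy=+11->C
  (1,6):dx=+2,dy=+12->C; (1,7):dx=+6,dy=+7->C; (2,3):dx=-8,dy=-3->C; (2,4):dx=-4,dy=+3->D
  (2,5):dx=-6,dy=+6->D; (2,6):dx=-7,dy=+7->D; (2,7):dx=-3,dy=+2->D; (3,4):dx=+4,dy=+6->C
  (3,5):dx=+2,dy=+9->C; (3,6):dx=+1,dy=+10->C; (3,7):dx=+5,dy=+5->C; (4,5):dx=-2,dy=+3->D
  (4,6):dx=-3,dy=+4->D; (4,7):dx=+1,dy=-1->D; (5,6):dx=-1,dy=+1->D; (5,7):dx=+3,dy=-4->D
  (6,7):dx=+4,dy=-5->D
Step 2: C = 11, D = 10, total pairs = 21.
Step 3: tau = (C - D)/(n(n-1)/2) = (11 - 10)/21 = 0.047619.
Step 4: Exact two-sided p-value (enumerate n! = 5040 permutations of y under H0): p = 1.000000.
Step 5: alpha = 0.1. fail to reject H0.

tau_b = 0.0476 (C=11, D=10), p = 1.000000, fail to reject H0.


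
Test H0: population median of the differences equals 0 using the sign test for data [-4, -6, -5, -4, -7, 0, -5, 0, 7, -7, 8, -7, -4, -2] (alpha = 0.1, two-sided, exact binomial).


Step 1: Discard zero differences. Original n = 14; n_eff = number of nonzero differences = 12.
Nonzero differences (with sign): -4, -6, -5, -4, -7, -5, +7, -7, +8, -7, -4, -2
Step 2: Count signs: positive = 2, negative = 10.
Step 3: Under H0: P(positive) = 0.5, so the number of positives S ~ Bin(12, 0.5).
Step 4: Two-sided exact p-value = sum of Bin(12,0.5) probabilities at or below the observed probability = 0.038574.
Step 5: alpha = 0.1. reject H0.

n_eff = 12, pos = 2, neg = 10, p = 0.038574, reject H0.


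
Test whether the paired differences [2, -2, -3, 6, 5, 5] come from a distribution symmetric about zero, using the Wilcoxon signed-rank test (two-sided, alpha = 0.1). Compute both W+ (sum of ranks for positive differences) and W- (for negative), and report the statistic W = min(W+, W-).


Step 1: Drop any zero differences (none here) and take |d_i|.
|d| = [2, 2, 3, 6, 5, 5]
Step 2: Midrank |d_i| (ties get averaged ranks).
ranks: |2|->1.5, |2|->1.5, |3|->3, |6|->6, |5|->4.5, |5|->4.5
Step 3: Attach original signs; sum ranks with positive sign and with negative sign.
W+ = 1.5 + 6 + 4.5 + 4.5 = 16.5
W- = 1.5 + 3 = 4.5
(Check: W+ + W- = 21 should equal n(n+1)/2 = 21.)
Step 4: Test statistic W = min(W+, W-) = 4.5.
Step 5: Ties in |d|, so use the tie-corrected normal approximation.
        E[W] = n(n+1)/4 = 6*7/4 = 10.5.
        Tie groups: |d|=2 (t=2), |d|=5 (t=2); sum(t^3 - t) = 12.
        Var[W] = n(n+1)(2n+1)/24 - sum(t^3-t)/48 = 546/24 - 12/48 = 22.5.
        z = (W - E[W]) / sqrt(Var[W]) = (4.5 - 10.5) / 4.7434 = -1.2649.
        Two-sided p = 2*Phi(z) = 0.205903.
Step 6: alpha = 0.1. fail to reject H0.

W+ = 16.5, W- = 4.5, W = min = 4.5, p = 0.205903, fail to reject H0.


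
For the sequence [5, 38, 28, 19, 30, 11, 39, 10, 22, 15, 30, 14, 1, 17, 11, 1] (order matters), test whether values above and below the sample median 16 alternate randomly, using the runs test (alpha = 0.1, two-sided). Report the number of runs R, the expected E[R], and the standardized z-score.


Step 1: Compute median = 16; label A = above, B = below.
Labels in order: BAAAABABABABBABB  (n_A = 8, n_B = 8)
Step 2: Count runs R = 11.
Step 3: Under H0 (random ordering), E[R] = 2*n_A*n_B/(n_A+n_B) + 1 = 2*8*8/16 + 1 = 9.0000.
        Var[R] = 2*n_A*n_B*(2*n_A*n_B - n_A - n_B) / ((n_A+n_B)^2 * (n_A+n_B-1)) = 14336/3840 = 3.7333.
        SD[R] = 1.9322.
Step 4: Continuity-corrected z = (R - 0.5 - E[R]) / SD[R] = (11 - 0.5 - 9.0000) / 1.9322 = 0.7763.
Step 5: Two-sided p-value via normal approximation = 2*(1 - Phi(|z|)) = 0.437558.
Step 6: alpha = 0.1. fail to reject H0.

R = 11, z = 0.7763, p = 0.437558, fail to reject H0.


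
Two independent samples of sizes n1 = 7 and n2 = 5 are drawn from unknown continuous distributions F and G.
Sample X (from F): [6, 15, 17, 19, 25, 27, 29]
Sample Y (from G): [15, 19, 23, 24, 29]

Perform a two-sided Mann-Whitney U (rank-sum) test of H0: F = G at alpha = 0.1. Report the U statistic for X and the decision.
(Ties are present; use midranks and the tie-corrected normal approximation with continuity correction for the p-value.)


Step 1: Combine and sort all 12 observations; assign midranks.
sorted (value, group): (6,X), (15,X), (15,Y), (17,X), (19,X), (19,Y), (23,Y), (24,Y), (25,X), (27,X), (29,X), (29,Y)
ranks: 6->1, 15->2.5, 15->2.5, 17->4, 19->5.5, 19->5.5, 23->7, 24->8, 25->9, 27->10, 29->11.5, 29->11.5
Step 2: Rank sum for X: R1 = 1 + 2.5 + 4 + 5.5 + 9 + 10 + 11.5 = 43.5.
Step 3: U_X = R1 - n1(n1+1)/2 = 43.5 - 7*8/2 = 43.5 - 28 = 15.5.
       U_Y = n1*n2 - U_X = 35 - 15.5 = 19.5.
Step 4: Ties are present, so use the tie-corrected normal approximation (with continuity correction) for the p-value.
Step 5: p-value = 0.806544; compare to alpha = 0.1. fail to reject H0.

U_X = 15.5, p = 0.806544, fail to reject H0 at alpha = 0.1.


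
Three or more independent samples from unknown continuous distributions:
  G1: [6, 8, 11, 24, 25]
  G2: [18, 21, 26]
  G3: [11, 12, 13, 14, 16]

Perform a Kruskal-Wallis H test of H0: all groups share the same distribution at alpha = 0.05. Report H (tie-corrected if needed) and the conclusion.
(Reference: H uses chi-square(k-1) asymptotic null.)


Step 1: Combine all N = 13 observations and assign midranks.
sorted (value, group, rank): (6,G1,1), (8,G1,2), (11,G1,3.5), (11,G3,3.5), (12,G3,5), (13,G3,6), (14,G3,7), (16,G3,8), (18,G2,9), (21,G2,10), (24,G1,11), (25,G1,12), (26,G2,13)
Step 2: Sum ranks within each group.
R_1 = 29.5 (n_1 = 5)
R_2 = 32 (n_2 = 3)
R_3 = 29.5 (n_3 = 5)
Step 3: H = 12/(N(N+1)) * sum(R_i^2/n_i) - 3(N+1)
     = 12/(13*14) * (29.5^2/5 + 32^2/3 + 29.5^2/5) - 3*14
     = 0.065934 * 689.433 - 42
     = 3.457143.
Step 4: Ties present; correction factor C = 1 - 6/(13^3 - 13) = 0.997253. Corrected H = 3.457143 / 0.997253 = 3.466667.
Step 5: Under H0, H ~ chi^2(2); p-value = 0.176694.
Step 6: alpha = 0.05. fail to reject H0.

H = 3.4667, df = 2, p = 0.176694, fail to reject H0.


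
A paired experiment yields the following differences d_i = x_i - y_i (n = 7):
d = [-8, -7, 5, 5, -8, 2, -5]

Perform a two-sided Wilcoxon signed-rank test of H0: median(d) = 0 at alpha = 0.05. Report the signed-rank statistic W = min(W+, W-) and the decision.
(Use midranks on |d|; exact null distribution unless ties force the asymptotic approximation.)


Step 1: Drop any zero differences (none here) and take |d_i|.
|d| = [8, 7, 5, 5, 8, 2, 5]
Step 2: Midrank |d_i| (ties get averaged ranks).
ranks: |8|->6.5, |7|->5, |5|->3, |5|->3, |8|->6.5, |2|->1, |5|->3
Step 3: Attach original signs; sum ranks with positive sign and with negative sign.
W+ = 3 + 3 + 1 = 7
W- = 6.5 + 5 + 6.5 + 3 = 21
(Check: W+ + W- = 28 should equal n(n+1)/2 = 28.)
Step 4: Test statistic W = min(W+, W-) = 7.
Step 5: Ties in |d|, so use the tie-corrected normal approximation.
        E[W] = n(n+1)/4 = 7*8/4 = 14.
        Tie groups: |d|=5 (t=3), |d|=8 (t=2); sum(t^3 - t) = 30.
        Var[W] = n(n+1)(2n+1)/24 - sum(t^3-t)/48 = 840/24 - 30/48 = 34.375.
        z = (W - E[W]) / sqrt(Var[W]) = (7 - 14) / 5.8630 = -1.1939.
        Two-sided p = 2*Phi(z) = 0.232508.
Step 6: alpha = 0.05. fail to reject H0.

W+ = 7, W- = 21, W = min = 7, p = 0.232508, fail to reject H0.


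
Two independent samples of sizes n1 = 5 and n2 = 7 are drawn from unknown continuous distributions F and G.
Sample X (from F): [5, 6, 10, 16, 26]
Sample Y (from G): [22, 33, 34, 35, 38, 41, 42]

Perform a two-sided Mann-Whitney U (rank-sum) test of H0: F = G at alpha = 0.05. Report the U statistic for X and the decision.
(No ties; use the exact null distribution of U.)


Step 1: Combine and sort all 12 observations; assign midranks.
sorted (value, group): (5,X), (6,X), (10,X), (16,X), (22,Y), (26,X), (33,Y), (34,Y), (35,Y), (38,Y), (41,Y), (42,Y)
ranks: 5->1, 6->2, 10->3, 16->4, 22->5, 26->6, 33->7, 34->8, 35->9, 38->10, 41->11, 42->12
Step 2: Rank sum for X: R1 = 1 + 2 + 3 + 4 + 6 = 16.
Step 3: U_X = R1 - n1(n1+1)/2 = 16 - 5*6/2 = 16 - 15 = 1.
       U_Y = n1*n2 - U_X = 35 - 1 = 34.
Step 4: No ties, so the exact null distribution of U (based on enumerating the C(12,5) = 792 equally likely rank assignments) gives the two-sided p-value.
Step 5: p-value = 0.005051; compare to alpha = 0.05. reject H0.

U_X = 1, p = 0.005051, reject H0 at alpha = 0.05.


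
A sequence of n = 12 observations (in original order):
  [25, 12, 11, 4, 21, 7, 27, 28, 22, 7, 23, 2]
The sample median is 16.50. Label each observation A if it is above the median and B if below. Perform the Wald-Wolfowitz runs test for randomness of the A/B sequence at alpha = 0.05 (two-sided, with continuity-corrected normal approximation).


Step 1: Compute median = 16.50; label A = above, B = below.
Labels in order: ABBBABAAABAB  (n_A = 6, n_B = 6)
Step 2: Count runs R = 8.
Step 3: Under H0 (random ordering), E[R] = 2*n_A*n_B/(n_A+n_B) + 1 = 2*6*6/12 + 1 = 7.0000.
        Var[R] = 2*n_A*n_B*(2*n_A*n_B - n_A - n_B) / ((n_A+n_B)^2 * (n_A+n_B-1)) = 4320/1584 = 2.7273.
        SD[R] = 1.6514.
Step 4: Continuity-corrected z = (R - 0.5 - E[R]) / SD[R] = (8 - 0.5 - 7.0000) / 1.6514 = 0.3028.
Step 5: Two-sided p-value via normal approximation = 2*(1 - Phi(|z|)) = 0.762069.
Step 6: alpha = 0.05. fail to reject H0.

R = 8, z = 0.3028, p = 0.762069, fail to reject H0.


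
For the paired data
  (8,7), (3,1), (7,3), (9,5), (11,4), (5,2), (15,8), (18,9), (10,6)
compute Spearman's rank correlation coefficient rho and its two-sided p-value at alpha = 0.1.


Step 1: Rank x and y separately (midranks; no ties here).
rank(x): 8->4, 3->1, 7->3, 9->5, 11->7, 5->2, 15->8, 18->9, 10->6
rank(y): 7->7, 1->1, 3->3, 5->5, 4->4, 2->2, 8->8, 9->9, 6->6
Step 2: d_i = R_x(i) - R_y(i); compute d_i^2.
  (4-7)^2=9, (1-1)^2=0, (3-3)^2=0, (5-5)^2=0, (7-4)^2=9, (2-2)^2=0, (8-8)^2=0, (9-9)^2=0, (6-6)^2=0
sum(d^2) = 18.
Step 3: rho = 1 - 6*18 / (9*(9^2 - 1)) = 1 - 108/720 = 0.850000.
Step 4: Under H0, t = rho * sqrt((n-2)/(1-rho^2)) = 4.2691 ~ t(7).
Step 5: Two-sided p-value from the t-distribution with 7 df = 0.003705.
Step 6: alpha = 0.1. reject H0.

rho = 0.8500, p = 0.003705, reject H0 at alpha = 0.1.


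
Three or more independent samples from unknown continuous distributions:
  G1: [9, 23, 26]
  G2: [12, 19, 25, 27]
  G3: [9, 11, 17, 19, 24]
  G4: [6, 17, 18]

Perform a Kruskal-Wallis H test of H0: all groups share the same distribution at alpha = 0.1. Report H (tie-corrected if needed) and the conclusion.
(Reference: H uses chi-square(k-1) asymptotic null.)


Step 1: Combine all N = 15 observations and assign midranks.
sorted (value, group, rank): (6,G4,1), (9,G1,2.5), (9,G3,2.5), (11,G3,4), (12,G2,5), (17,G3,6.5), (17,G4,6.5), (18,G4,8), (19,G2,9.5), (19,G3,9.5), (23,G1,11), (24,G3,12), (25,G2,13), (26,G1,14), (27,G2,15)
Step 2: Sum ranks within each group.
R_1 = 27.5 (n_1 = 3)
R_2 = 42.5 (n_2 = 4)
R_3 = 34.5 (n_3 = 5)
R_4 = 15.5 (n_4 = 3)
Step 3: H = 12/(N(N+1)) * sum(R_i^2/n_i) - 3(N+1)
     = 12/(15*16) * (27.5^2/3 + 42.5^2/4 + 34.5^2/5 + 15.5^2/3) - 3*16
     = 0.050000 * 1021.78 - 48
     = 3.088958.
Step 4: Ties present; correction factor C = 1 - 18/(15^3 - 15) = 0.994643. Corrected H = 3.088958 / 0.994643 = 3.105595.
Step 5: Under H0, H ~ chi^2(3); p-value = 0.375629.
Step 6: alpha = 0.1. fail to reject H0.

H = 3.1056, df = 3, p = 0.375629, fail to reject H0.


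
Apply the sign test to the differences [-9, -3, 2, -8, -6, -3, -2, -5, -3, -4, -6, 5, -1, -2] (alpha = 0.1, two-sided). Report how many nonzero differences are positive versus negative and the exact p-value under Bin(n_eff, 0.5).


Step 1: Discard zero differences. Original n = 14; n_eff = number of nonzero differences = 14.
Nonzero differences (with sign): -9, -3, +2, -8, -6, -3, -2, -5, -3, -4, -6, +5, -1, -2
Step 2: Count signs: positive = 2, negative = 12.
Step 3: Under H0: P(positive) = 0.5, so the number of positives S ~ Bin(14, 0.5).
Step 4: Two-sided exact p-value = sum of Bin(14,0.5) probabilities at or below the observed probability = 0.012939.
Step 5: alpha = 0.1. reject H0.

n_eff = 14, pos = 2, neg = 12, p = 0.012939, reject H0.


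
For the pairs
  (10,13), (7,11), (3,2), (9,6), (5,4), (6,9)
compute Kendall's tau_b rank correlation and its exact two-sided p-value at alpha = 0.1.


Step 1: Enumerate the 15 unordered pairs (i,j) with i<j and classify each by sign(x_j-x_i) * sign(y_j-y_i).
  (1,2):dx=-3,dy=-2->C; (1,3):dx=-7,dy=-11->C; (1,4):dx=-1,dy=-7->C; (1,5):dx=-5,dy=-9->C
  (1,6):dx=-4,dy=-4->C; (2,3):dx=-4,dy=-9->C; (2,4):dx=+2,dy=-5->D; (2,5):dx=-2,dy=-7->C
  (2,6):dx=-1,dy=-2->C; (3,4):dx=+6,dy=+4->C; (3,5):dx=+2,dy=+2->C; (3,6):dx=+3,dy=+7->C
  (4,5):dx=-4,dy=-2->C; (4,6):dx=-3,dy=+3->D; (5,6):dx=+1,dy=+5->C
Step 2: C = 13, D = 2, total pairs = 15.
Step 3: tau = (C - D)/(n(n-1)/2) = (13 - 2)/15 = 0.733333.
Step 4: Exact two-sided p-value (enumerate n! = 720 permutations of y under H0): p = 0.055556.
Step 5: alpha = 0.1. reject H0.

tau_b = 0.7333 (C=13, D=2), p = 0.055556, reject H0.


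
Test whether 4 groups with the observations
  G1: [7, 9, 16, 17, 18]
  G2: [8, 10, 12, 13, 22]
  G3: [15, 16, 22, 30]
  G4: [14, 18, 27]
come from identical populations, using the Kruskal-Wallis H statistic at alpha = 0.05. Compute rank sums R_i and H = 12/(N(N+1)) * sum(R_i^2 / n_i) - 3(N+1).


Step 1: Combine all N = 17 observations and assign midranks.
sorted (value, group, rank): (7,G1,1), (8,G2,2), (9,G1,3), (10,G2,4), (12,G2,5), (13,G2,6), (14,G4,7), (15,G3,8), (16,G1,9.5), (16,G3,9.5), (17,G1,11), (18,G1,12.5), (18,G4,12.5), (22,G2,14.5), (22,G3,14.5), (27,G4,16), (30,G3,17)
Step 2: Sum ranks within each group.
R_1 = 37 (n_1 = 5)
R_2 = 31.5 (n_2 = 5)
R_3 = 49 (n_3 = 4)
R_4 = 35.5 (n_4 = 3)
Step 3: H = 12/(N(N+1)) * sum(R_i^2/n_i) - 3(N+1)
     = 12/(17*18) * (37^2/5 + 31.5^2/5 + 49^2/4 + 35.5^2/3) - 3*18
     = 0.039216 * 1492.58 - 54
     = 4.532680.
Step 4: Ties present; correction factor C = 1 - 18/(17^3 - 17) = 0.996324. Corrected H = 4.532680 / 0.996324 = 4.549405.
Step 5: Under H0, H ~ chi^2(3); p-value = 0.207926.
Step 6: alpha = 0.05. fail to reject H0.

H = 4.5494, df = 3, p = 0.207926, fail to reject H0.


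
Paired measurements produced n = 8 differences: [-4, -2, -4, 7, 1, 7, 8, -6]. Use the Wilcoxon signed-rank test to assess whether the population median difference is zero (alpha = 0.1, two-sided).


Step 1: Drop any zero differences (none here) and take |d_i|.
|d| = [4, 2, 4, 7, 1, 7, 8, 6]
Step 2: Midrank |d_i| (ties get averaged ranks).
ranks: |4|->3.5, |2|->2, |4|->3.5, |7|->6.5, |1|->1, |7|->6.5, |8|->8, |6|->5
Step 3: Attach original signs; sum ranks with positive sign and with negative sign.
W+ = 6.5 + 1 + 6.5 + 8 = 22
W- = 3.5 + 2 + 3.5 + 5 = 14
(Check: W+ + W- = 36 should equal n(n+1)/2 = 36.)
Step 4: Test statistic W = min(W+, W-) = 14.
Step 5: Ties in |d|, so use the tie-corrected normal approximation.
        E[W] = n(n+1)/4 = 8*9/4 = 18.
        Tie groups: |d|=4 (t=2), |d|=7 (t=2); sum(t^3 - t) = 12.
        Var[W] = n(n+1)(2n+1)/24 - sum(t^3-t)/48 = 1224/24 - 12/48 = 50.75.
        z = (W - E[W]) / sqrt(Var[W]) = (14 - 18) / 7.1239 = -0.5615.
        Two-sided p = 2*Phi(z) = 0.574464.
Step 6: alpha = 0.1. fail to reject H0.

W+ = 22, W- = 14, W = min = 14, p = 0.574464, fail to reject H0.


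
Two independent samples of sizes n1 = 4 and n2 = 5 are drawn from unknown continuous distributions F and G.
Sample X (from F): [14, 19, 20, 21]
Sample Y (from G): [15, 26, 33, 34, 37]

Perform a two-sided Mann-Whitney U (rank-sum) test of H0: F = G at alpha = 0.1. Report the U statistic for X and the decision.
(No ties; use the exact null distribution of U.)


Step 1: Combine and sort all 9 observations; assign midranks.
sorted (value, group): (14,X), (15,Y), (19,X), (20,X), (21,X), (26,Y), (33,Y), (34,Y), (37,Y)
ranks: 14->1, 15->2, 19->3, 20->4, 21->5, 26->6, 33->7, 34->8, 37->9
Step 2: Rank sum for X: R1 = 1 + 3 + 4 + 5 = 13.
Step 3: U_X = R1 - n1(n1+1)/2 = 13 - 4*5/2 = 13 - 10 = 3.
       U_Y = n1*n2 - U_X = 20 - 3 = 17.
Step 4: No ties, so the exact null distribution of U (based on enumerating the C(9,4) = 126 equally likely rank assignments) gives the two-sided p-value.
Step 5: p-value = 0.111111; compare to alpha = 0.1. fail to reject H0.

U_X = 3, p = 0.111111, fail to reject H0 at alpha = 0.1.


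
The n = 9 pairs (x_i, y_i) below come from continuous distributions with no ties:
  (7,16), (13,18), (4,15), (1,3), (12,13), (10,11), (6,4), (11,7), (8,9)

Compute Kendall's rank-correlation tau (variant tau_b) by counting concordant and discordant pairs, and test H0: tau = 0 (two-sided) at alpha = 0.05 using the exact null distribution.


Step 1: Enumerate the 36 unordered pairs (i,j) with i<j and classify each by sign(x_j-x_i) * sign(y_j-y_i).
  (1,2):dx=+6,dy=+2->C; (1,3):dx=-3,dy=-1->C; (1,4):dx=-6,dy=-13->C; (1,5):dx=+5,dy=-3->D
  (1,6):dx=+3,dy=-5->D; (1,7):dx=-1,dy=-12->C; (1,8):dx=+4,dy=-9->D; (1,9):dx=+1,dy=-7->D
  (2,3):dx=-9,dy=-3->C; (2,4):dx=-12,dy=-15->C; (2,5):dx=-1,dy=-5->C; (2,6):dx=-3,dy=-7->C
  (2,7):dx=-7,dy=-14->C; (2,8):dx=-2,dy=-11->C; (2,9):dx=-5,dy=-9->C; (3,4):dx=-3,dy=-12->C
  (3,5):dx=+8,dy=-2->D; (3,6):dx=+6,dy=-4->D; (3,7):dx=+2,dy=-11->D; (3,8):dx=+7,dy=-8->D
  (3,9):dx=+4,dy=-6->D; (4,5):dx=+11,dy=+10->C; (4,6):dx=+9,dy=+8->C; (4,7):dx=+5,dy=+1->C
  (4,8):dx=+10,dy=+4->C; (4,9):dx=+7,dy=+6->C; (5,6):dx=-2,dy=-2->C; (5,7):dx=-6,dy=-9->C
  (5,8):dx=-1,dy=-6->C; (5,9):dx=-4,dy=-4->C; (6,7):dx=-4,dy=-7->C; (6,8):dx=+1,dy=-4->D
  (6,9):dx=-2,dy=-2->C; (7,8):dx=+5,dy=+3->C; (7,9):dx=+2,dy=+5->C; (8,9):dx=-3,dy=+2->D
Step 2: C = 25, D = 11, total pairs = 36.
Step 3: tau = (C - D)/(n(n-1)/2) = (25 - 11)/36 = 0.388889.
Step 4: Exact two-sided p-value (enumerate n! = 362880 permutations of y under H0): p = 0.180181.
Step 5: alpha = 0.05. fail to reject H0.

tau_b = 0.3889 (C=25, D=11), p = 0.180181, fail to reject H0.


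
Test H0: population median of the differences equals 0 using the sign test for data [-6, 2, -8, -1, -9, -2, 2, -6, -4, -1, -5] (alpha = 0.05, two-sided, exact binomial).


Step 1: Discard zero differences. Original n = 11; n_eff = number of nonzero differences = 11.
Nonzero differences (with sign): -6, +2, -8, -1, -9, -2, +2, -6, -4, -1, -5
Step 2: Count signs: positive = 2, negative = 9.
Step 3: Under H0: P(positive) = 0.5, so the number of positives S ~ Bin(11, 0.5).
Step 4: Two-sided exact p-value = sum of Bin(11,0.5) probabilities at or below the observed probability = 0.065430.
Step 5: alpha = 0.05. fail to reject H0.

n_eff = 11, pos = 2, neg = 9, p = 0.065430, fail to reject H0.


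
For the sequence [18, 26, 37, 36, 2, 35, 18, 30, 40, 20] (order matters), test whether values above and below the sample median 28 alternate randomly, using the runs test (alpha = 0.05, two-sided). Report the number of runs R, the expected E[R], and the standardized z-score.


Step 1: Compute median = 28; label A = above, B = below.
Labels in order: BBAABABAAB  (n_A = 5, n_B = 5)
Step 2: Count runs R = 7.
Step 3: Under H0 (random ordering), E[R] = 2*n_A*n_B/(n_A+n_B) + 1 = 2*5*5/10 + 1 = 6.0000.
        Var[R] = 2*n_A*n_B*(2*n_A*n_B - n_A - n_B) / ((n_A+n_B)^2 * (n_A+n_B-1)) = 2000/900 = 2.2222.
        SD[R] = 1.4907.
Step 4: Continuity-corrected z = (R - 0.5 - E[R]) / SD[R] = (7 - 0.5 - 6.0000) / 1.4907 = 0.3354.
Step 5: Two-sided p-value via normal approximation = 2*(1 - Phi(|z|)) = 0.737316.
Step 6: alpha = 0.05. fail to reject H0.

R = 7, z = 0.3354, p = 0.737316, fail to reject H0.


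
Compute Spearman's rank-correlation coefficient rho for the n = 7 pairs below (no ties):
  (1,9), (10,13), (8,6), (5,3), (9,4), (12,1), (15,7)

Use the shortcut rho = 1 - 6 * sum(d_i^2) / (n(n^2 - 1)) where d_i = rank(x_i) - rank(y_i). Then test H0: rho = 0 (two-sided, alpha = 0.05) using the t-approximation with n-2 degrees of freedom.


Step 1: Rank x and y separately (midranks; no ties here).
rank(x): 1->1, 10->5, 8->3, 5->2, 9->4, 12->6, 15->7
rank(y): 9->6, 13->7, 6->4, 3->2, 4->3, 1->1, 7->5
Step 2: d_i = R_x(i) - R_y(i); compute d_i^2.
  (1-6)^2=25, (5-7)^2=4, (3-4)^2=1, (2-2)^2=0, (4-3)^2=1, (6-1)^2=25, (7-5)^2=4
sum(d^2) = 60.
Step 3: rho = 1 - 6*60 / (7*(7^2 - 1)) = 1 - 360/336 = -0.071429.
Step 4: Under H0, t = rho * sqrt((n-2)/(1-rho^2)) = -0.1601 ~ t(5).
Step 5: Two-sided p-value from the t-distribution with 5 df = 0.879048.
Step 6: alpha = 0.05. fail to reject H0.

rho = -0.0714, p = 0.879048, fail to reject H0 at alpha = 0.05.


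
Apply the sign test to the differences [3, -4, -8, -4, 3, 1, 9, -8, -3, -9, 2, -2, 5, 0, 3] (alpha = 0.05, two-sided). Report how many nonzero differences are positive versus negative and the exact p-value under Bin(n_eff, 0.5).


Step 1: Discard zero differences. Original n = 15; n_eff = number of nonzero differences = 14.
Nonzero differences (with sign): +3, -4, -8, -4, +3, +1, +9, -8, -3, -9, +2, -2, +5, +3
Step 2: Count signs: positive = 7, negative = 7.
Step 3: Under H0: P(positive) = 0.5, so the number of positives S ~ Bin(14, 0.5).
Step 4: Two-sided exact p-value = sum of Bin(14,0.5) probabilities at or below the observed probability = 1.000000.
Step 5: alpha = 0.05. fail to reject H0.

n_eff = 14, pos = 7, neg = 7, p = 1.000000, fail to reject H0.


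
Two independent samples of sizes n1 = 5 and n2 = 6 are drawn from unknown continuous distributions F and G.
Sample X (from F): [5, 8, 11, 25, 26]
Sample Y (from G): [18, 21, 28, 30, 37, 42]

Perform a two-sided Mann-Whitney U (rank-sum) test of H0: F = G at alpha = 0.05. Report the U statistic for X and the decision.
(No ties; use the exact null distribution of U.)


Step 1: Combine and sort all 11 observations; assign midranks.
sorted (value, group): (5,X), (8,X), (11,X), (18,Y), (21,Y), (25,X), (26,X), (28,Y), (30,Y), (37,Y), (42,Y)
ranks: 5->1, 8->2, 11->3, 18->4, 21->5, 25->6, 26->7, 28->8, 30->9, 37->10, 42->11
Step 2: Rank sum for X: R1 = 1 + 2 + 3 + 6 + 7 = 19.
Step 3: U_X = R1 - n1(n1+1)/2 = 19 - 5*6/2 = 19 - 15 = 4.
       U_Y = n1*n2 - U_X = 30 - 4 = 26.
Step 4: No ties, so the exact null distribution of U (based on enumerating the C(11,5) = 462 equally likely rank assignments) gives the two-sided p-value.
Step 5: p-value = 0.051948; compare to alpha = 0.05. fail to reject H0.

U_X = 4, p = 0.051948, fail to reject H0 at alpha = 0.05.


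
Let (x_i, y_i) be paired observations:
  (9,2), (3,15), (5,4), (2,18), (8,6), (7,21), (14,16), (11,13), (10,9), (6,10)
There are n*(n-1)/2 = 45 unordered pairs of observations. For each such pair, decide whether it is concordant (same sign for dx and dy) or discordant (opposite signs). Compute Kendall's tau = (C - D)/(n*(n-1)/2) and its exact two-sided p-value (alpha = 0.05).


Step 1: Enumerate the 45 unordered pairs (i,j) with i<j and classify each by sign(x_j-x_i) * sign(y_j-y_i).
  (1,2):dx=-6,dy=+13->D; (1,3):dx=-4,dy=+2->D; (1,4):dx=-7,dy=+16->D; (1,5):dx=-1,dy=+4->D
  (1,6):dx=-2,dy=+19->D; (1,7):dx=+5,dy=+14->C; (1,8):dx=+2,dy=+11->C; (1,9):dx=+1,dy=+7->C
  (1,10):dx=-3,dy=+8->D; (2,3):dx=+2,dy=-11->D; (2,4):dx=-1,dy=+3->D; (2,5):dx=+5,dy=-9->D
  (2,6):dx=+4,dy=+6->C; (2,7):dx=+11,dy=+1->C; (2,8):dx=+8,dy=-2->D; (2,9):dx=+7,dy=-6->D
  (2,10):dx=+3,dy=-5->D; (3,4):dx=-3,dy=+14->D; (3,5):dx=+3,dy=+2->C; (3,6):dx=+2,dy=+17->C
  (3,7):dx=+9,dy=+12->C; (3,8):dx=+6,dy=+9->C; (3,9):dx=+5,dy=+5->C; (3,10):dx=+1,dy=+6->C
  (4,5):dx=+6,dy=-12->D; (4,6):dx=+5,dy=+3->C; (4,7):dx=+12,dy=-2->D; (4,8):dx=+9,dy=-5->D
  (4,9):dx=+8,dy=-9->D; (4,10):dx=+4,dy=-8->D; (5,6):dx=-1,dy=+15->D; (5,7):dx=+6,dy=+10->C
  (5,8):dx=+3,dy=+7->C; (5,9):dx=+2,dy=+3->C; (5,10):dx=-2,dy=+4->D; (6,7):dx=+7,dy=-5->D
  (6,8):dx=+4,dy=-8->D; (6,9):dx=+3,dy=-12->D; (6,10):dx=-1,dy=-11->C; (7,8):dx=-3,dy=-3->C
  (7,9):dx=-4,dy=-7->C; (7,10):dx=-8,dy=-6->C; (8,9):dx=-1,dy=-4->C; (8,10):dx=-5,dy=-3->C
  (9,10):dx=-4,dy=+1->D
Step 2: C = 21, D = 24, total pairs = 45.
Step 3: tau = (C - D)/(n(n-1)/2) = (21 - 24)/45 = -0.066667.
Step 4: Exact two-sided p-value (enumerate n! = 3628800 permutations of y under H0): p = 0.861801.
Step 5: alpha = 0.05. fail to reject H0.

tau_b = -0.0667 (C=21, D=24), p = 0.861801, fail to reject H0.


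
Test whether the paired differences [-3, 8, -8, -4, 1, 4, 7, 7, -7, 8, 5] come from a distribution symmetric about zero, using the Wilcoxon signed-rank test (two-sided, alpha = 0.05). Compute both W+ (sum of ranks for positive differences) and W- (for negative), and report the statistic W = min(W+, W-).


Step 1: Drop any zero differences (none here) and take |d_i|.
|d| = [3, 8, 8, 4, 1, 4, 7, 7, 7, 8, 5]
Step 2: Midrank |d_i| (ties get averaged ranks).
ranks: |3|->2, |8|->10, |8|->10, |4|->3.5, |1|->1, |4|->3.5, |7|->7, |7|->7, |7|->7, |8|->10, |5|->5
Step 3: Attach original signs; sum ranks with positive sign and with negative sign.
W+ = 10 + 1 + 3.5 + 7 + 7 + 10 + 5 = 43.5
W- = 2 + 10 + 3.5 + 7 = 22.5
(Check: W+ + W- = 66 should equal n(n+1)/2 = 66.)
Step 4: Test statistic W = min(W+, W-) = 22.5.
Step 5: Ties in |d|, so use the tie-corrected normal approximation.
        E[W] = n(n+1)/4 = 11*12/4 = 33.
        Tie groups: |d|=4 (t=2), |d|=7 (t=3), |d|=8 (t=3); sum(t^3 - t) = 54.
        Var[W] = n(n+1)(2n+1)/24 - sum(t^3-t)/48 = 3036/24 - 54/48 = 125.375.
        z = (W - E[W]) / sqrt(Var[W]) = (22.5 - 33) / 11.1971 = -0.9377.
        Two-sided p = 2*Phi(z) = 0.348377.
Step 6: alpha = 0.05. fail to reject H0.

W+ = 43.5, W- = 22.5, W = min = 22.5, p = 0.348377, fail to reject H0.


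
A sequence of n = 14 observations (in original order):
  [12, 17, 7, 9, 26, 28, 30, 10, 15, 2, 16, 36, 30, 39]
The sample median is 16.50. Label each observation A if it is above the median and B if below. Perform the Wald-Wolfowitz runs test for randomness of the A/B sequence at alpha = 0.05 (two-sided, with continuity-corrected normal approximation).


Step 1: Compute median = 16.50; label A = above, B = below.
Labels in order: BABBAAABBBBAAA  (n_A = 7, n_B = 7)
Step 2: Count runs R = 6.
Step 3: Under H0 (random ordering), E[R] = 2*n_A*n_B/(n_A+n_B) + 1 = 2*7*7/14 + 1 = 8.0000.
        Var[R] = 2*n_A*n_B*(2*n_A*n_B - n_A - n_B) / ((n_A+n_B)^2 * (n_A+n_B-1)) = 8232/2548 = 3.2308.
        SD[R] = 1.7974.
Step 4: Continuity-corrected z = (R + 0.5 - E[R]) / SD[R] = (6 + 0.5 - 8.0000) / 1.7974 = -0.8345.
Step 5: Two-sided p-value via normal approximation = 2*(1 - Phi(|z|)) = 0.403986.
Step 6: alpha = 0.05. fail to reject H0.

R = 6, z = -0.8345, p = 0.403986, fail to reject H0.


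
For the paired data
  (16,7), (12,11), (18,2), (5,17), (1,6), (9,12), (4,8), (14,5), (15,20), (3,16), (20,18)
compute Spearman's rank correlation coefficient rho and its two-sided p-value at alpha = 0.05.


Step 1: Rank x and y separately (midranks; no ties here).
rank(x): 16->9, 12->6, 18->10, 5->4, 1->1, 9->5, 4->3, 14->7, 15->8, 3->2, 20->11
rank(y): 7->4, 11->6, 2->1, 17->9, 6->3, 12->7, 8->5, 5->2, 20->11, 16->8, 18->10
Step 2: d_i = R_x(i) - R_y(i); compute d_i^2.
  (9-4)^2=25, (6-6)^2=0, (10-1)^2=81, (4-9)^2=25, (1-3)^2=4, (5-7)^2=4, (3-5)^2=4, (7-2)^2=25, (8-11)^2=9, (2-8)^2=36, (11-10)^2=1
sum(d^2) = 214.
Step 3: rho = 1 - 6*214 / (11*(11^2 - 1)) = 1 - 1284/1320 = 0.027273.
Step 4: Under H0, t = rho * sqrt((n-2)/(1-rho^2)) = 0.0818 ~ t(9).
Step 5: Two-sided p-value from the t-distribution with 9 df = 0.936558.
Step 6: alpha = 0.05. fail to reject H0.

rho = 0.0273, p = 0.936558, fail to reject H0 at alpha = 0.05.


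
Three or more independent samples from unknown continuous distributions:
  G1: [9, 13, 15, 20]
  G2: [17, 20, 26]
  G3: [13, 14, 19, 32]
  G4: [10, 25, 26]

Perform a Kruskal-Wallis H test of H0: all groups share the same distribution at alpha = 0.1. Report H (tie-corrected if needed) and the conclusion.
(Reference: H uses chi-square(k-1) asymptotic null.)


Step 1: Combine all N = 14 observations and assign midranks.
sorted (value, group, rank): (9,G1,1), (10,G4,2), (13,G1,3.5), (13,G3,3.5), (14,G3,5), (15,G1,6), (17,G2,7), (19,G3,8), (20,G1,9.5), (20,G2,9.5), (25,G4,11), (26,G2,12.5), (26,G4,12.5), (32,G3,14)
Step 2: Sum ranks within each group.
R_1 = 20 (n_1 = 4)
R_2 = 29 (n_2 = 3)
R_3 = 30.5 (n_3 = 4)
R_4 = 25.5 (n_4 = 3)
Step 3: H = 12/(N(N+1)) * sum(R_i^2/n_i) - 3(N+1)
     = 12/(14*15) * (20^2/4 + 29^2/3 + 30.5^2/4 + 25.5^2/3) - 3*15
     = 0.057143 * 829.646 - 45
     = 2.408333.
Step 4: Ties present; correction factor C = 1 - 18/(14^3 - 14) = 0.993407. Corrected H = 2.408333 / 0.993407 = 2.424318.
Step 5: Under H0, H ~ chi^2(3); p-value = 0.489124.
Step 6: alpha = 0.1. fail to reject H0.

H = 2.4243, df = 3, p = 0.489124, fail to reject H0.
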